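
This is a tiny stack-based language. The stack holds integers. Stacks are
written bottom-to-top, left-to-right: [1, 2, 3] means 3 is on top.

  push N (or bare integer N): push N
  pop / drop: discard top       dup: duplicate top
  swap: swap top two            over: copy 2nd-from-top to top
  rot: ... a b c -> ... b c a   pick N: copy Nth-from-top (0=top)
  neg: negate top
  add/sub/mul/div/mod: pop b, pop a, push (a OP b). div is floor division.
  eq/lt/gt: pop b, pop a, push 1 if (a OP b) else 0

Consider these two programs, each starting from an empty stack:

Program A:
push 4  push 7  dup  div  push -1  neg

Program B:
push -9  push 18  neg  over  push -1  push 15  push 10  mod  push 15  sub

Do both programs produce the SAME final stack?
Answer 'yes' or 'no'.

Answer: no

Derivation:
Program A trace:
  After 'push 4': [4]
  After 'push 7': [4, 7]
  After 'dup': [4, 7, 7]
  After 'div': [4, 1]
  After 'push -1': [4, 1, -1]
  After 'neg': [4, 1, 1]
Program A final stack: [4, 1, 1]

Program B trace:
  After 'push -9': [-9]
  After 'push 18': [-9, 18]
  After 'neg': [-9, -18]
  After 'over': [-9, -18, -9]
  After 'push -1': [-9, -18, -9, -1]
  After 'push 15': [-9, -18, -9, -1, 15]
  After 'push 10': [-9, -18, -9, -1, 15, 10]
  After 'mod': [-9, -18, -9, -1, 5]
  After 'push 15': [-9, -18, -9, -1, 5, 15]
  After 'sub': [-9, -18, -9, -1, -10]
Program B final stack: [-9, -18, -9, -1, -10]
Same: no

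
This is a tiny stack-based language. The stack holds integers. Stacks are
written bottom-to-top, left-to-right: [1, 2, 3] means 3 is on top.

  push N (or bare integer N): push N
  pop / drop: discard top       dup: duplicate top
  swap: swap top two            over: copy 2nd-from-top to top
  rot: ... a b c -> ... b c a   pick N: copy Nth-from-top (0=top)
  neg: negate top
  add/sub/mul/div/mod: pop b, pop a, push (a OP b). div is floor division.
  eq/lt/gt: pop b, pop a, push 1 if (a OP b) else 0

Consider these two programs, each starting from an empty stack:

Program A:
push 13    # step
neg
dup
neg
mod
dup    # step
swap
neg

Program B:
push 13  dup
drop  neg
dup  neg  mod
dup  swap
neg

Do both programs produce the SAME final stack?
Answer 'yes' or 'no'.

Program A trace:
  After 'push 13': [13]
  After 'neg': [-13]
  After 'dup': [-13, -13]
  After 'neg': [-13, 13]
  After 'mod': [0]
  After 'dup': [0, 0]
  After 'swap': [0, 0]
  After 'neg': [0, 0]
Program A final stack: [0, 0]

Program B trace:
  After 'push 13': [13]
  After 'dup': [13, 13]
  After 'drop': [13]
  After 'neg': [-13]
  After 'dup': [-13, -13]
  After 'neg': [-13, 13]
  After 'mod': [0]
  After 'dup': [0, 0]
  After 'swap': [0, 0]
  After 'neg': [0, 0]
Program B final stack: [0, 0]
Same: yes

Answer: yes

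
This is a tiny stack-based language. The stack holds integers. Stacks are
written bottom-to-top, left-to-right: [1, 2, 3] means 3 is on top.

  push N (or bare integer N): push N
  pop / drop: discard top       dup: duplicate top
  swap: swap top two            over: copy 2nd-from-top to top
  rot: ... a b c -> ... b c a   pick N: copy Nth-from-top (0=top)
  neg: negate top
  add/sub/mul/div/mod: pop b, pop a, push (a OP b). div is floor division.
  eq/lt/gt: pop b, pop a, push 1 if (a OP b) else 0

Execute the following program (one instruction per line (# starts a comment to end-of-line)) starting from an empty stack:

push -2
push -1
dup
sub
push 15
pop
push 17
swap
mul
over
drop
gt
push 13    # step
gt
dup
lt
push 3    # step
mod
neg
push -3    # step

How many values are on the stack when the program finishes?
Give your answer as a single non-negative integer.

After 'push -2': stack = [-2] (depth 1)
After 'push -1': stack = [-2, -1] (depth 2)
After 'dup': stack = [-2, -1, -1] (depth 3)
After 'sub': stack = [-2, 0] (depth 2)
After 'push 15': stack = [-2, 0, 15] (depth 3)
After 'pop': stack = [-2, 0] (depth 2)
After 'push 17': stack = [-2, 0, 17] (depth 3)
After 'swap': stack = [-2, 17, 0] (depth 3)
After 'mul': stack = [-2, 0] (depth 2)
After 'over': stack = [-2, 0, -2] (depth 3)
After 'drop': stack = [-2, 0] (depth 2)
After 'gt': stack = [0] (depth 1)
After 'push 13': stack = [0, 13] (depth 2)
After 'gt': stack = [0] (depth 1)
After 'dup': stack = [0, 0] (depth 2)
After 'lt': stack = [0] (depth 1)
After 'push 3': stack = [0, 3] (depth 2)
After 'mod': stack = [0] (depth 1)
After 'neg': stack = [0] (depth 1)
After 'push -3': stack = [0, -3] (depth 2)

Answer: 2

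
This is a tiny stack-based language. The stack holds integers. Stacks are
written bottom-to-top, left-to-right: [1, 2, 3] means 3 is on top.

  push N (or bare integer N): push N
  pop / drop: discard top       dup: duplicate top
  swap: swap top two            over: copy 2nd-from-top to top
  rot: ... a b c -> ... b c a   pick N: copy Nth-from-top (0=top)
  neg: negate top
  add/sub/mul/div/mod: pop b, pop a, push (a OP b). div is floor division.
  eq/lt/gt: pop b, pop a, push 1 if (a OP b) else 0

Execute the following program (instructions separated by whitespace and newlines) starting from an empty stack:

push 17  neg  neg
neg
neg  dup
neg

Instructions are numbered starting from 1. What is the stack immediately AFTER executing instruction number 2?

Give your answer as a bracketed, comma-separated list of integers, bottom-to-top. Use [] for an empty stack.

Answer: [-17]

Derivation:
Step 1 ('push 17'): [17]
Step 2 ('neg'): [-17]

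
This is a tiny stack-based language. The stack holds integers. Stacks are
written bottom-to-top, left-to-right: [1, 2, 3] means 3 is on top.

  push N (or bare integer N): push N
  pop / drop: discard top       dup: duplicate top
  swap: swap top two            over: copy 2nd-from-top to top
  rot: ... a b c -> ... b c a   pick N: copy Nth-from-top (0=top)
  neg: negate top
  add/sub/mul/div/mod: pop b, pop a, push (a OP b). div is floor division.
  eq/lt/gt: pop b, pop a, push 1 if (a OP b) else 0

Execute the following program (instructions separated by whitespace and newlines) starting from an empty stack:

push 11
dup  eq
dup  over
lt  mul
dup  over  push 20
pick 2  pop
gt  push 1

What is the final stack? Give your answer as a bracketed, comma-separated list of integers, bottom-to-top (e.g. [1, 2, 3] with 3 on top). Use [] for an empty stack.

After 'push 11': [11]
After 'dup': [11, 11]
After 'eq': [1]
After 'dup': [1, 1]
After 'over': [1, 1, 1]
After 'lt': [1, 0]
After 'mul': [0]
After 'dup': [0, 0]
After 'over': [0, 0, 0]
After 'push 20': [0, 0, 0, 20]
After 'pick 2': [0, 0, 0, 20, 0]
After 'pop': [0, 0, 0, 20]
After 'gt': [0, 0, 0]
After 'push 1': [0, 0, 0, 1]

Answer: [0, 0, 0, 1]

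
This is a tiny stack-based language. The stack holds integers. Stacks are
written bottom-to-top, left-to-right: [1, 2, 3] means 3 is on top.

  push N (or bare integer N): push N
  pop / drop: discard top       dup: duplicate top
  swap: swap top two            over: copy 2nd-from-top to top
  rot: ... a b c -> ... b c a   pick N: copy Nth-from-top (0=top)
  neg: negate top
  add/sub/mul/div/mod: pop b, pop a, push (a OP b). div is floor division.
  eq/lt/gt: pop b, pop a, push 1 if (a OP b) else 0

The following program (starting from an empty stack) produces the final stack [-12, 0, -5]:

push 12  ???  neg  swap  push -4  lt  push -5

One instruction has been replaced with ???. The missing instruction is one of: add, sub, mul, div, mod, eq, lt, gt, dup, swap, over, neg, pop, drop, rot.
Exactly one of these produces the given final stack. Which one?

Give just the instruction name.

Answer: dup

Derivation:
Stack before ???: [12]
Stack after ???:  [12, 12]
The instruction that transforms [12] -> [12, 12] is: dup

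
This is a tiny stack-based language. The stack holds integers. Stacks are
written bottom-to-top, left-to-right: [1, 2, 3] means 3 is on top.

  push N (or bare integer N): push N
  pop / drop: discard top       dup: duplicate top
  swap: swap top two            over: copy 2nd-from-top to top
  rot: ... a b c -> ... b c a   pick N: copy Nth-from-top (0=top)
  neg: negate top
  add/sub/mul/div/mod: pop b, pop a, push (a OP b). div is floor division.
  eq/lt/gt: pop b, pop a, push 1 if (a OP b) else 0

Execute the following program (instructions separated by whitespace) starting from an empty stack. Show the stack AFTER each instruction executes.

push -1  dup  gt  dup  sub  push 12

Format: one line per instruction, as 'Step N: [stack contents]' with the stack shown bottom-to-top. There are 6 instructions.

Step 1: [-1]
Step 2: [-1, -1]
Step 3: [0]
Step 4: [0, 0]
Step 5: [0]
Step 6: [0, 12]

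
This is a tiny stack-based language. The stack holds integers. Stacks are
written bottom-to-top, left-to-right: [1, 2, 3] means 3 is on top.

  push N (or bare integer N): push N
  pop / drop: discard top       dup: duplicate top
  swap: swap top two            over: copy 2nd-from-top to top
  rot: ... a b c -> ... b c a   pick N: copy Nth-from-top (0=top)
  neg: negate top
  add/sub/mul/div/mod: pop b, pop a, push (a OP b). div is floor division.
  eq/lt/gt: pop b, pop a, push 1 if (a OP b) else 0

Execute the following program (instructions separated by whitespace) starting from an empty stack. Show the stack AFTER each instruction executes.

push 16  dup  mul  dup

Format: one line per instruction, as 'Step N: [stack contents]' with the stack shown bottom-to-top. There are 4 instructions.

Step 1: [16]
Step 2: [16, 16]
Step 3: [256]
Step 4: [256, 256]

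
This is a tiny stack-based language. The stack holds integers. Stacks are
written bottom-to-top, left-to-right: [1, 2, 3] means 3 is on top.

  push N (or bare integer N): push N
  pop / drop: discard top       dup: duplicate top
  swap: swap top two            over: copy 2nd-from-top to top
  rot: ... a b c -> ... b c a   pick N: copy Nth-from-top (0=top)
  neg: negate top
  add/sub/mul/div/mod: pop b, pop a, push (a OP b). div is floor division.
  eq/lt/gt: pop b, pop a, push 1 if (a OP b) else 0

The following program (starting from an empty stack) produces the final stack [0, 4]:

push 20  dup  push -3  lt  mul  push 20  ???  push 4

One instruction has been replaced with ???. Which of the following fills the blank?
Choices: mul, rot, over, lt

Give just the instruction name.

Stack before ???: [0, 20]
Stack after ???:  [0]
Checking each choice:
  mul: MATCH
  rot: stack underflow (need 3, have 2)
  over: produces [0, 20, 0, 4]
  lt: produces [1, 4]


Answer: mul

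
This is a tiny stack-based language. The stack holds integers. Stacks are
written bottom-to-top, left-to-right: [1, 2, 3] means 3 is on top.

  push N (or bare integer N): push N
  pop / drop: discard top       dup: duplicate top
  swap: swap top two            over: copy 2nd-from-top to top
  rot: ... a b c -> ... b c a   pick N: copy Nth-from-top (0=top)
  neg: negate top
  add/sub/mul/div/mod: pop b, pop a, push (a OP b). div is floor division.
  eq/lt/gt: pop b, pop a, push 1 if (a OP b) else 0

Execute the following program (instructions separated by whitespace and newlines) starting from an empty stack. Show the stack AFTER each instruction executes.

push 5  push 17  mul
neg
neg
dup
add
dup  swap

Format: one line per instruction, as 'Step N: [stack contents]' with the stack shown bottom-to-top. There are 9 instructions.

Step 1: [5]
Step 2: [5, 17]
Step 3: [85]
Step 4: [-85]
Step 5: [85]
Step 6: [85, 85]
Step 7: [170]
Step 8: [170, 170]
Step 9: [170, 170]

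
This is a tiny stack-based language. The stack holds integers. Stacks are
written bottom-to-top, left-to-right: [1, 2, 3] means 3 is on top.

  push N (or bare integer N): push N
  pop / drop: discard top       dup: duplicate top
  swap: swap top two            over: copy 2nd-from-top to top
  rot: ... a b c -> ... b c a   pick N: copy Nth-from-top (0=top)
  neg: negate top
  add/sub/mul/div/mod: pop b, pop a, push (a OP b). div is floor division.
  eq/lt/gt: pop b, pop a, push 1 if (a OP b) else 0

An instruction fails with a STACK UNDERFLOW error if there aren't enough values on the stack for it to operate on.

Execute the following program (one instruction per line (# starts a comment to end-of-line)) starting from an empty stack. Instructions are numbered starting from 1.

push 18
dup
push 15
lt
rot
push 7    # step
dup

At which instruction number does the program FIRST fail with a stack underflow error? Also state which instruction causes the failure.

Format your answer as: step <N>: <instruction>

Answer: step 5: rot

Derivation:
Step 1 ('push 18'): stack = [18], depth = 1
Step 2 ('dup'): stack = [18, 18], depth = 2
Step 3 ('push 15'): stack = [18, 18, 15], depth = 3
Step 4 ('lt'): stack = [18, 0], depth = 2
Step 5 ('rot'): needs 3 value(s) but depth is 2 — STACK UNDERFLOW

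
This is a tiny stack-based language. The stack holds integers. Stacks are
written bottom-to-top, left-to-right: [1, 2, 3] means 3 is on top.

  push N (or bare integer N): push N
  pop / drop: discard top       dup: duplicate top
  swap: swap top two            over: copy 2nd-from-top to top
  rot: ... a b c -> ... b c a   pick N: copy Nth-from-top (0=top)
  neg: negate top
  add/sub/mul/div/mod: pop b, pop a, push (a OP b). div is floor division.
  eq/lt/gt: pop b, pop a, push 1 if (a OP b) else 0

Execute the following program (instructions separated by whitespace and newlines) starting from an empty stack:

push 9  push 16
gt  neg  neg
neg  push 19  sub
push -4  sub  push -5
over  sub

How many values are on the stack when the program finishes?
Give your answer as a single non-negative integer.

Answer: 2

Derivation:
After 'push 9': stack = [9] (depth 1)
After 'push 16': stack = [9, 16] (depth 2)
After 'gt': stack = [0] (depth 1)
After 'neg': stack = [0] (depth 1)
After 'neg': stack = [0] (depth 1)
After 'neg': stack = [0] (depth 1)
After 'push 19': stack = [0, 19] (depth 2)
After 'sub': stack = [-19] (depth 1)
After 'push -4': stack = [-19, -4] (depth 2)
After 'sub': stack = [-15] (depth 1)
After 'push -5': stack = [-15, -5] (depth 2)
After 'over': stack = [-15, -5, -15] (depth 3)
After 'sub': stack = [-15, 10] (depth 2)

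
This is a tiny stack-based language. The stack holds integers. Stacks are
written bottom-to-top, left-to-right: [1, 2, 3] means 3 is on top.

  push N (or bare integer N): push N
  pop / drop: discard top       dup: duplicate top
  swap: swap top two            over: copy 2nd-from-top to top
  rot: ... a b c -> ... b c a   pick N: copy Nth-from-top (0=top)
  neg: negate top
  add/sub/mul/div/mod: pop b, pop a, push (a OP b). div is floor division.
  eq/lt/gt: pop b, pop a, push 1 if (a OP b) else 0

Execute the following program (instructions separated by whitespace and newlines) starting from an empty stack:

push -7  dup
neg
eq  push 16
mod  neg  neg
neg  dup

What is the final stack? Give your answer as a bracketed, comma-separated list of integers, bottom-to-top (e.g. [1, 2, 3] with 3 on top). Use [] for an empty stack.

Answer: [0, 0]

Derivation:
After 'push -7': [-7]
After 'dup': [-7, -7]
After 'neg': [-7, 7]
After 'eq': [0]
After 'push 16': [0, 16]
After 'mod': [0]
After 'neg': [0]
After 'neg': [0]
After 'neg': [0]
After 'dup': [0, 0]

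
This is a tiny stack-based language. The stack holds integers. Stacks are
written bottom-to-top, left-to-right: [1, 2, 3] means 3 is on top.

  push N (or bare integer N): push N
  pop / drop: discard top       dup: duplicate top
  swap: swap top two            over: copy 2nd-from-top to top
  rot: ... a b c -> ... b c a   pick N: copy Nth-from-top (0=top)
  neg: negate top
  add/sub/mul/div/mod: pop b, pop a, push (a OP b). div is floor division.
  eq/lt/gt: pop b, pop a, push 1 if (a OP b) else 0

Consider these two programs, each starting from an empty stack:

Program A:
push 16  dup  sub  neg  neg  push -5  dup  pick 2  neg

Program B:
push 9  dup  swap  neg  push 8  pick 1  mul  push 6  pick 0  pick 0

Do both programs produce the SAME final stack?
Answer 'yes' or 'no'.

Program A trace:
  After 'push 16': [16]
  After 'dup': [16, 16]
  After 'sub': [0]
  After 'neg': [0]
  After 'neg': [0]
  After 'push -5': [0, -5]
  After 'dup': [0, -5, -5]
  After 'pick 2': [0, -5, -5, 0]
  After 'neg': [0, -5, -5, 0]
Program A final stack: [0, -5, -5, 0]

Program B trace:
  After 'push 9': [9]
  After 'dup': [9, 9]
  After 'swap': [9, 9]
  After 'neg': [9, -9]
  After 'push 8': [9, -9, 8]
  After 'pick 1': [9, -9, 8, -9]
  After 'mul': [9, -9, -72]
  After 'push 6': [9, -9, -72, 6]
  After 'pick 0': [9, -9, -72, 6, 6]
  After 'pick 0': [9, -9, -72, 6, 6, 6]
Program B final stack: [9, -9, -72, 6, 6, 6]
Same: no

Answer: no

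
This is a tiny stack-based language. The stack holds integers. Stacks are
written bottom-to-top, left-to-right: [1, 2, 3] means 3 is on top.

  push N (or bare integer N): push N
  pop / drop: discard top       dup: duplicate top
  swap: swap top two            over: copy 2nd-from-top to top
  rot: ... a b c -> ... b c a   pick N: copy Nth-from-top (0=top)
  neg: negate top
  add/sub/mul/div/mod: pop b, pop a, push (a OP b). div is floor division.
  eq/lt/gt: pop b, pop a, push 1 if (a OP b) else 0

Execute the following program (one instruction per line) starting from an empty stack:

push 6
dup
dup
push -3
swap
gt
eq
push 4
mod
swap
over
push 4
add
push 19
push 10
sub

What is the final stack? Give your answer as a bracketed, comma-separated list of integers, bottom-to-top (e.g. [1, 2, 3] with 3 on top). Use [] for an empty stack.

After 'push 6': [6]
After 'dup': [6, 6]
After 'dup': [6, 6, 6]
After 'push -3': [6, 6, 6, -3]
After 'swap': [6, 6, -3, 6]
After 'gt': [6, 6, 0]
After 'eq': [6, 0]
After 'push 4': [6, 0, 4]
After 'mod': [6, 0]
After 'swap': [0, 6]
After 'over': [0, 6, 0]
After 'push 4': [0, 6, 0, 4]
After 'add': [0, 6, 4]
After 'push 19': [0, 6, 4, 19]
After 'push 10': [0, 6, 4, 19, 10]
After 'sub': [0, 6, 4, 9]

Answer: [0, 6, 4, 9]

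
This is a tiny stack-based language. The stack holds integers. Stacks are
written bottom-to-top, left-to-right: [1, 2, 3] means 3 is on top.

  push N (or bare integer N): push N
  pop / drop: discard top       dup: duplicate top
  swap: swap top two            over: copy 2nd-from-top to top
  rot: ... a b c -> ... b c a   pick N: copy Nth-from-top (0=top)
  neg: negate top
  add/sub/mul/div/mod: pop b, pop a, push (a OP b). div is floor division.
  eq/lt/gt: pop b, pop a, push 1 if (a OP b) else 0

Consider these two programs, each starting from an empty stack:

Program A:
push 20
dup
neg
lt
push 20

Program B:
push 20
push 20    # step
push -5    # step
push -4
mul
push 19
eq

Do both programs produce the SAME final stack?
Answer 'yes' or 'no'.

Answer: no

Derivation:
Program A trace:
  After 'push 20': [20]
  After 'dup': [20, 20]
  After 'neg': [20, -20]
  After 'lt': [0]
  After 'push 20': [0, 20]
Program A final stack: [0, 20]

Program B trace:
  After 'push 20': [20]
  After 'push 20': [20, 20]
  After 'push -5': [20, 20, -5]
  After 'push -4': [20, 20, -5, -4]
  After 'mul': [20, 20, 20]
  After 'push 19': [20, 20, 20, 19]
  After 'eq': [20, 20, 0]
Program B final stack: [20, 20, 0]
Same: no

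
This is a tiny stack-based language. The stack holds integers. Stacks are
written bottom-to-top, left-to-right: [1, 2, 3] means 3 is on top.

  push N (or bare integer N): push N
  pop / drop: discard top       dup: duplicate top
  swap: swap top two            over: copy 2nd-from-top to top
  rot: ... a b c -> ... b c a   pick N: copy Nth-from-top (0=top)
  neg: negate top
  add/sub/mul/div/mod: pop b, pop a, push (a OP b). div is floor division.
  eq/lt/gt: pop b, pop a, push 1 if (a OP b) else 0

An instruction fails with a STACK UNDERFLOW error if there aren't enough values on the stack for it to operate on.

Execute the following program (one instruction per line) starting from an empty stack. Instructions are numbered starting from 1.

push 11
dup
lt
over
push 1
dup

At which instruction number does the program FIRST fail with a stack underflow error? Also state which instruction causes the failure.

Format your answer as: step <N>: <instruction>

Answer: step 4: over

Derivation:
Step 1 ('push 11'): stack = [11], depth = 1
Step 2 ('dup'): stack = [11, 11], depth = 2
Step 3 ('lt'): stack = [0], depth = 1
Step 4 ('over'): needs 2 value(s) but depth is 1 — STACK UNDERFLOW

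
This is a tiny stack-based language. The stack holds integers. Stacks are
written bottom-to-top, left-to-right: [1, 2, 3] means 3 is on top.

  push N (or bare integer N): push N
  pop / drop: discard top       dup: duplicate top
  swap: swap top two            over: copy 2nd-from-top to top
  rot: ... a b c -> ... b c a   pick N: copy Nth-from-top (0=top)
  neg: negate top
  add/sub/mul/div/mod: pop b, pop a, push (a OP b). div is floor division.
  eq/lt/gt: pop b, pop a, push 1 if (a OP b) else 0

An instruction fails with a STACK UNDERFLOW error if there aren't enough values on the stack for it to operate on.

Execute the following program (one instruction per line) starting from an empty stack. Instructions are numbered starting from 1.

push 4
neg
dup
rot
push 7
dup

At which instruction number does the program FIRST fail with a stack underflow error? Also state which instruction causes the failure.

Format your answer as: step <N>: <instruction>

Answer: step 4: rot

Derivation:
Step 1 ('push 4'): stack = [4], depth = 1
Step 2 ('neg'): stack = [-4], depth = 1
Step 3 ('dup'): stack = [-4, -4], depth = 2
Step 4 ('rot'): needs 3 value(s) but depth is 2 — STACK UNDERFLOW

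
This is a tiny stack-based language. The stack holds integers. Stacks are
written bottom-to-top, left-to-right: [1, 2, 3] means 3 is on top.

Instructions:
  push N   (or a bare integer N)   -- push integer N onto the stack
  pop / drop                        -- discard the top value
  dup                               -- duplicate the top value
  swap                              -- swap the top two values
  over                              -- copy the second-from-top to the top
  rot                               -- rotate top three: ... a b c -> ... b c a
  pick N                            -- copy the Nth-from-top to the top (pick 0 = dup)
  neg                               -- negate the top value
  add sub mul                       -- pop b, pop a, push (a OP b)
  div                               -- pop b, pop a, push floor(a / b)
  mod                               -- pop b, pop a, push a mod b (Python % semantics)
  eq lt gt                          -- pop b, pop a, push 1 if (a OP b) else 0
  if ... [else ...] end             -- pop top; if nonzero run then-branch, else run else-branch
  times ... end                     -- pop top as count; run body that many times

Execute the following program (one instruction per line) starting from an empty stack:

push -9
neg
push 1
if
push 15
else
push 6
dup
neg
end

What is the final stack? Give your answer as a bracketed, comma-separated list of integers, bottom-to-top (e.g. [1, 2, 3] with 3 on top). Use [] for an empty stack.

After 'push -9': [-9]
After 'neg': [9]
After 'push 1': [9, 1]
After 'if': [9]
After 'push 15': [9, 15]

Answer: [9, 15]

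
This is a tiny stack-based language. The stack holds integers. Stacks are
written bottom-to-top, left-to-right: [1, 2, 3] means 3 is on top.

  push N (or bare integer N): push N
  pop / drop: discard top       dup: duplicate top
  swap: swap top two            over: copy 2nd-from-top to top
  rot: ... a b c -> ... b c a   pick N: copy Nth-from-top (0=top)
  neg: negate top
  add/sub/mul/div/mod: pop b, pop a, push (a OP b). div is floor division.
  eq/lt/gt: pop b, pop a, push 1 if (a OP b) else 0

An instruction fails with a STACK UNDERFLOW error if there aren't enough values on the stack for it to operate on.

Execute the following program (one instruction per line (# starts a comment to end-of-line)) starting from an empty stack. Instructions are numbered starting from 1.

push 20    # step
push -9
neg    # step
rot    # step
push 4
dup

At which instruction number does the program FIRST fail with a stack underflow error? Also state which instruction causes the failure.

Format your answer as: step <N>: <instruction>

Answer: step 4: rot

Derivation:
Step 1 ('push 20'): stack = [20], depth = 1
Step 2 ('push -9'): stack = [20, -9], depth = 2
Step 3 ('neg'): stack = [20, 9], depth = 2
Step 4 ('rot'): needs 3 value(s) but depth is 2 — STACK UNDERFLOW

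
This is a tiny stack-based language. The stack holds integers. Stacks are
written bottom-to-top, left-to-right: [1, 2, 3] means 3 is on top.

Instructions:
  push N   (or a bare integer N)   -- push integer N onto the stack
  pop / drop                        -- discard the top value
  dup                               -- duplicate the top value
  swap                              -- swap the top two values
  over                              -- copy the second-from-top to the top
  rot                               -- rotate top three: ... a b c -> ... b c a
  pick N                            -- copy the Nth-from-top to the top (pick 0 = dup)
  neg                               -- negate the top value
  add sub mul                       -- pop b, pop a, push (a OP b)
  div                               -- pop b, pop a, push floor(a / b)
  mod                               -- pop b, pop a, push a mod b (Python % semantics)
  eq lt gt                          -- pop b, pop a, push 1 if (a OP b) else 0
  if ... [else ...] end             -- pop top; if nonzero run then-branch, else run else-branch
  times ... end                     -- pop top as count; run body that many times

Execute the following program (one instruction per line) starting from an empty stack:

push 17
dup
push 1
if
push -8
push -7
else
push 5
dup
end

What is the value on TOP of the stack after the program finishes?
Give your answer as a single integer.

Answer: -7

Derivation:
After 'push 17': [17]
After 'dup': [17, 17]
After 'push 1': [17, 17, 1]
After 'if': [17, 17]
After 'push -8': [17, 17, -8]
After 'push -7': [17, 17, -8, -7]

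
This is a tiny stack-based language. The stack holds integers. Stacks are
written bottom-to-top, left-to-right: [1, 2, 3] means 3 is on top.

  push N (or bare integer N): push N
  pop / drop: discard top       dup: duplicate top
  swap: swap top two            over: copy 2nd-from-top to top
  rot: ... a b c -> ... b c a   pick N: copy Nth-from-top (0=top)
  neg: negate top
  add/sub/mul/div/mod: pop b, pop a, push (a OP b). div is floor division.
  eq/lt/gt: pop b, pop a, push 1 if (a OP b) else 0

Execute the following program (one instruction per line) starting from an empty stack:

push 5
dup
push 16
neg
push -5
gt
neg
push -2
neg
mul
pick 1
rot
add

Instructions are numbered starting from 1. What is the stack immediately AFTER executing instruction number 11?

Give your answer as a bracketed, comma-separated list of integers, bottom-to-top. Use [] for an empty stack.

Answer: [5, 5, 0, 5]

Derivation:
Step 1 ('push 5'): [5]
Step 2 ('dup'): [5, 5]
Step 3 ('push 16'): [5, 5, 16]
Step 4 ('neg'): [5, 5, -16]
Step 5 ('push -5'): [5, 5, -16, -5]
Step 6 ('gt'): [5, 5, 0]
Step 7 ('neg'): [5, 5, 0]
Step 8 ('push -2'): [5, 5, 0, -2]
Step 9 ('neg'): [5, 5, 0, 2]
Step 10 ('mul'): [5, 5, 0]
Step 11 ('pick 1'): [5, 5, 0, 5]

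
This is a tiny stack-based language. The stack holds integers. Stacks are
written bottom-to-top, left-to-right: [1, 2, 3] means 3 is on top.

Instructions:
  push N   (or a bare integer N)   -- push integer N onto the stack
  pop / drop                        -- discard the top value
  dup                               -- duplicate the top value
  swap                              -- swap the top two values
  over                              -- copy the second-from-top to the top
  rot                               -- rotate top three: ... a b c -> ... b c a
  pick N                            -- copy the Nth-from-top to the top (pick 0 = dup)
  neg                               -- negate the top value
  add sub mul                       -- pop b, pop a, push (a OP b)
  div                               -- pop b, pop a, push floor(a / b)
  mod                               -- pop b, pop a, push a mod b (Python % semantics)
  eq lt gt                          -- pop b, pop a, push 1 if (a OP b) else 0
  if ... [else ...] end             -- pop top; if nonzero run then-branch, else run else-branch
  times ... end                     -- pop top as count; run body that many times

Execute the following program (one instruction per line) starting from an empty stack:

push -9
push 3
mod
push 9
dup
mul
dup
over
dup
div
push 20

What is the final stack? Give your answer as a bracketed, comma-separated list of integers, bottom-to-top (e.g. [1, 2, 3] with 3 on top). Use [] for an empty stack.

After 'push -9': [-9]
After 'push 3': [-9, 3]
After 'mod': [0]
After 'push 9': [0, 9]
After 'dup': [0, 9, 9]
After 'mul': [0, 81]
After 'dup': [0, 81, 81]
After 'over': [0, 81, 81, 81]
After 'dup': [0, 81, 81, 81, 81]
After 'div': [0, 81, 81, 1]
After 'push 20': [0, 81, 81, 1, 20]

Answer: [0, 81, 81, 1, 20]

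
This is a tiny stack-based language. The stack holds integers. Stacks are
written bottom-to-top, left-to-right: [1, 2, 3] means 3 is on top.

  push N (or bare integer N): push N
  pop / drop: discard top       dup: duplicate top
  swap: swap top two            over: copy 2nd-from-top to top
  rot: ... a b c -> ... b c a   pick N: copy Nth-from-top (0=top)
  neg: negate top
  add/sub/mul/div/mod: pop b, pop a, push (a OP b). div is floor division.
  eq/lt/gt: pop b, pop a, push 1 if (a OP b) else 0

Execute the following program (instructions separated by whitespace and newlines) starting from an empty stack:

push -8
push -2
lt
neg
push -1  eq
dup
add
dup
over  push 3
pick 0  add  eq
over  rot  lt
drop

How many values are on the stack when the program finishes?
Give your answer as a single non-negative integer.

After 'push -8': stack = [-8] (depth 1)
After 'push -2': stack = [-8, -2] (depth 2)
After 'lt': stack = [1] (depth 1)
After 'neg': stack = [-1] (depth 1)
After 'push -1': stack = [-1, -1] (depth 2)
After 'eq': stack = [1] (depth 1)
After 'dup': stack = [1, 1] (depth 2)
After 'add': stack = [2] (depth 1)
After 'dup': stack = [2, 2] (depth 2)
After 'over': stack = [2, 2, 2] (depth 3)
After 'push 3': stack = [2, 2, 2, 3] (depth 4)
After 'pick 0': stack = [2, 2, 2, 3, 3] (depth 5)
After 'add': stack = [2, 2, 2, 6] (depth 4)
After 'eq': stack = [2, 2, 0] (depth 3)
After 'over': stack = [2, 2, 0, 2] (depth 4)
After 'rot': stack = [2, 0, 2, 2] (depth 4)
After 'lt': stack = [2, 0, 0] (depth 3)
After 'drop': stack = [2, 0] (depth 2)

Answer: 2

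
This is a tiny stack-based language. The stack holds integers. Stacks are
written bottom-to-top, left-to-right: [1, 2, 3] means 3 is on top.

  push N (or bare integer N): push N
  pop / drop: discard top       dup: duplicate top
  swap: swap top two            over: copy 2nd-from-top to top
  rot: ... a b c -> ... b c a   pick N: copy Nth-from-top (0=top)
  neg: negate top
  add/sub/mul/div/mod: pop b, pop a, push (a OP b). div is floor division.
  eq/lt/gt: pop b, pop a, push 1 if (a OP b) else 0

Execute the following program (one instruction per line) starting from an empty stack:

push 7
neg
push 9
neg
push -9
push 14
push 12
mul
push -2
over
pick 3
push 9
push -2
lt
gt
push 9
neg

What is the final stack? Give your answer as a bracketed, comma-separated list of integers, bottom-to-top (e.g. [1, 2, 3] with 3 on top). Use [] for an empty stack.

Answer: [-7, -9, -9, 168, -2, 168, 0, -9]

Derivation:
After 'push 7': [7]
After 'neg': [-7]
After 'push 9': [-7, 9]
After 'neg': [-7, -9]
After 'push -9': [-7, -9, -9]
After 'push 14': [-7, -9, -9, 14]
After 'push 12': [-7, -9, -9, 14, 12]
After 'mul': [-7, -9, -9, 168]
After 'push -2': [-7, -9, -9, 168, -2]
After 'over': [-7, -9, -9, 168, -2, 168]
After 'pick 3': [-7, -9, -9, 168, -2, 168, -9]
After 'push 9': [-7, -9, -9, 168, -2, 168, -9, 9]
After 'push -2': [-7, -9, -9, 168, -2, 168, -9, 9, -2]
After 'lt': [-7, -9, -9, 168, -2, 168, -9, 0]
After 'gt': [-7, -9, -9, 168, -2, 168, 0]
After 'push 9': [-7, -9, -9, 168, -2, 168, 0, 9]
After 'neg': [-7, -9, -9, 168, -2, 168, 0, -9]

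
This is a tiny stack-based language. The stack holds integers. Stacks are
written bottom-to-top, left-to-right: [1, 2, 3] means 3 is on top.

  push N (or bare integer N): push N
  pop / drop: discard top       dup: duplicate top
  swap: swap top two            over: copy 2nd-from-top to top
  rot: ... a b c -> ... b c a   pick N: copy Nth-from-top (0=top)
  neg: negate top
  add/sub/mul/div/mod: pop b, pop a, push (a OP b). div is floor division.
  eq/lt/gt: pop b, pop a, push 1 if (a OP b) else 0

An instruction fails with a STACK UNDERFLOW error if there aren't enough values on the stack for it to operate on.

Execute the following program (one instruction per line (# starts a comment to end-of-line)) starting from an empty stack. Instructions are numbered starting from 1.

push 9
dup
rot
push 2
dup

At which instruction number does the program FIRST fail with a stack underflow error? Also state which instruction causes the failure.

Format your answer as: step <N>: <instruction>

Answer: step 3: rot

Derivation:
Step 1 ('push 9'): stack = [9], depth = 1
Step 2 ('dup'): stack = [9, 9], depth = 2
Step 3 ('rot'): needs 3 value(s) but depth is 2 — STACK UNDERFLOW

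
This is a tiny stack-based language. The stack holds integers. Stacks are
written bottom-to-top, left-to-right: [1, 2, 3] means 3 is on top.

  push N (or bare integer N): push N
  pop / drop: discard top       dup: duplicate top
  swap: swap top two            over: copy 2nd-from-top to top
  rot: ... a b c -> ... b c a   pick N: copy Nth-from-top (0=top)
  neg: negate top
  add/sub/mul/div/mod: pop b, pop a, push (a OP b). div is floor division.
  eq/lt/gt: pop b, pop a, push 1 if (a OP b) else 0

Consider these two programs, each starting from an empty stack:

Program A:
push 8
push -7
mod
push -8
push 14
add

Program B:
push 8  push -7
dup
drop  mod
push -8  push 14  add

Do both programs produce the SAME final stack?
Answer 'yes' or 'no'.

Program A trace:
  After 'push 8': [8]
  After 'push -7': [8, -7]
  After 'mod': [-6]
  After 'push -8': [-6, -8]
  After 'push 14': [-6, -8, 14]
  After 'add': [-6, 6]
Program A final stack: [-6, 6]

Program B trace:
  After 'push 8': [8]
  After 'push -7': [8, -7]
  After 'dup': [8, -7, -7]
  After 'drop': [8, -7]
  After 'mod': [-6]
  After 'push -8': [-6, -8]
  After 'push 14': [-6, -8, 14]
  After 'add': [-6, 6]
Program B final stack: [-6, 6]
Same: yes

Answer: yes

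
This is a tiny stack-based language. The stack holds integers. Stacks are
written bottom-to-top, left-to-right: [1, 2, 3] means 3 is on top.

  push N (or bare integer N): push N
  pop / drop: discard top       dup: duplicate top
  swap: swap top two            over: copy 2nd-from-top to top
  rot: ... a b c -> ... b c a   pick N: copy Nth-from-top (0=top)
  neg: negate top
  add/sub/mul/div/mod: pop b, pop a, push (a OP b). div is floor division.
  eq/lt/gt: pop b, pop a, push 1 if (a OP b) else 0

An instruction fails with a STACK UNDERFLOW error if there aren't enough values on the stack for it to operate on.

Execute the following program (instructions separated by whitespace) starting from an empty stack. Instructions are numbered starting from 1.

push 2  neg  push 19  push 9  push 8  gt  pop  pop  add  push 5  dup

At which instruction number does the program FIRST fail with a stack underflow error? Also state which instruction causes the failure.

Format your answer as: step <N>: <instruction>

Answer: step 9: add

Derivation:
Step 1 ('push 2'): stack = [2], depth = 1
Step 2 ('neg'): stack = [-2], depth = 1
Step 3 ('push 19'): stack = [-2, 19], depth = 2
Step 4 ('push 9'): stack = [-2, 19, 9], depth = 3
Step 5 ('push 8'): stack = [-2, 19, 9, 8], depth = 4
Step 6 ('gt'): stack = [-2, 19, 1], depth = 3
Step 7 ('pop'): stack = [-2, 19], depth = 2
Step 8 ('pop'): stack = [-2], depth = 1
Step 9 ('add'): needs 2 value(s) but depth is 1 — STACK UNDERFLOW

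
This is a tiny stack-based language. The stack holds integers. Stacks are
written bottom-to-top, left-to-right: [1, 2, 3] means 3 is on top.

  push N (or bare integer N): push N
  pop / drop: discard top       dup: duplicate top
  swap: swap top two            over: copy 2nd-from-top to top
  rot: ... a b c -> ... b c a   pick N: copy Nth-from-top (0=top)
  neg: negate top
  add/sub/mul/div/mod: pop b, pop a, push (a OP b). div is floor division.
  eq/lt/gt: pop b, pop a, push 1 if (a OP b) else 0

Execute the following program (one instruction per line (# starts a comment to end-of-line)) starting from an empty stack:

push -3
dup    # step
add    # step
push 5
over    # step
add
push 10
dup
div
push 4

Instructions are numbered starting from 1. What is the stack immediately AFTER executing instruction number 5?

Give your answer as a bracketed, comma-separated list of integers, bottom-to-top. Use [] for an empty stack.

Step 1 ('push -3'): [-3]
Step 2 ('dup'): [-3, -3]
Step 3 ('add'): [-6]
Step 4 ('push 5'): [-6, 5]
Step 5 ('over'): [-6, 5, -6]

Answer: [-6, 5, -6]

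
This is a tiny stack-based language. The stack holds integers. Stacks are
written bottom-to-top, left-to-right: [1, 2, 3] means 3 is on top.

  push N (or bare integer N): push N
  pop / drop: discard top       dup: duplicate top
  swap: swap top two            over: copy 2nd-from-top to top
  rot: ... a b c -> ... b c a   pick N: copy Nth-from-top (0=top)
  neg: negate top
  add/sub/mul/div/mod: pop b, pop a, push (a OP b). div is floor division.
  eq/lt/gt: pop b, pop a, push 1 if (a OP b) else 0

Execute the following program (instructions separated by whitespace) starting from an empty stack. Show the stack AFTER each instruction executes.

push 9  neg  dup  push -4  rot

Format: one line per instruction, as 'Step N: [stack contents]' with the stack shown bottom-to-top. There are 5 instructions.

Step 1: [9]
Step 2: [-9]
Step 3: [-9, -9]
Step 4: [-9, -9, -4]
Step 5: [-9, -4, -9]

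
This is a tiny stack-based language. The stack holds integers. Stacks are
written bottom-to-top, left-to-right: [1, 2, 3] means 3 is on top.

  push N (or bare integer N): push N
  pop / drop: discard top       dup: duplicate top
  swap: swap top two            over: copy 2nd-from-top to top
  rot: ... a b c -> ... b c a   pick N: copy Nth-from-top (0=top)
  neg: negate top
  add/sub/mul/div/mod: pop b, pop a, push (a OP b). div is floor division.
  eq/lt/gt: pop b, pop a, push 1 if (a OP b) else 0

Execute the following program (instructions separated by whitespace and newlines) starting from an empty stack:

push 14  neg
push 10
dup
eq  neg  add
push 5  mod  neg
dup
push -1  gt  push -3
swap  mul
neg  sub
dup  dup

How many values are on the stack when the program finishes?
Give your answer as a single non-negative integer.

Answer: 3

Derivation:
After 'push 14': stack = [14] (depth 1)
After 'neg': stack = [-14] (depth 1)
After 'push 10': stack = [-14, 10] (depth 2)
After 'dup': stack = [-14, 10, 10] (depth 3)
After 'eq': stack = [-14, 1] (depth 2)
After 'neg': stack = [-14, -1] (depth 2)
After 'add': stack = [-15] (depth 1)
After 'push 5': stack = [-15, 5] (depth 2)
After 'mod': stack = [0] (depth 1)
After 'neg': stack = [0] (depth 1)
After 'dup': stack = [0, 0] (depth 2)
After 'push -1': stack = [0, 0, -1] (depth 3)
After 'gt': stack = [0, 1] (depth 2)
After 'push -3': stack = [0, 1, -3] (depth 3)
After 'swap': stack = [0, -3, 1] (depth 3)
After 'mul': stack = [0, -3] (depth 2)
After 'neg': stack = [0, 3] (depth 2)
After 'sub': stack = [-3] (depth 1)
After 'dup': stack = [-3, -3] (depth 2)
After 'dup': stack = [-3, -3, -3] (depth 3)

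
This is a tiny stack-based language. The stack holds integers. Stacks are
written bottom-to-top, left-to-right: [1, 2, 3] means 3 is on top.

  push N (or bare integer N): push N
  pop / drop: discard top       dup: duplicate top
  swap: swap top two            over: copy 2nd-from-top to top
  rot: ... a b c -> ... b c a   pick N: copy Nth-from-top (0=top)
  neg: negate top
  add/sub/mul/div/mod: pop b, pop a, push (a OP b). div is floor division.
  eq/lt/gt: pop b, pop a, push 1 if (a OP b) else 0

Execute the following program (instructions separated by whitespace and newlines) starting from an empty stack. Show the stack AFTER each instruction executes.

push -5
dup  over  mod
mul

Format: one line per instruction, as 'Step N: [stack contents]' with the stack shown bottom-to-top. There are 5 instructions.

Step 1: [-5]
Step 2: [-5, -5]
Step 3: [-5, -5, -5]
Step 4: [-5, 0]
Step 5: [0]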